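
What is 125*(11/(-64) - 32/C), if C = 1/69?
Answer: -17665375/64 ≈ -2.7602e+5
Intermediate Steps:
C = 1/69 ≈ 0.014493
125*(11/(-64) - 32/C) = 125*(11/(-64) - 32/1/69) = 125*(11*(-1/64) - 32*69) = 125*(-11/64 - 2208) = 125*(-141323/64) = -17665375/64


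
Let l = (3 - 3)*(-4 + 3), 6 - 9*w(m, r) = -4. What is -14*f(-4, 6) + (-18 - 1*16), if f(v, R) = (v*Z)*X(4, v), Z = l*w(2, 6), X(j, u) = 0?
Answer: -34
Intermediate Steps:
w(m, r) = 10/9 (w(m, r) = 2/3 - 1/9*(-4) = 2/3 + 4/9 = 10/9)
l = 0 (l = 0*(-1) = 0)
Z = 0 (Z = 0*(10/9) = 0)
f(v, R) = 0 (f(v, R) = (v*0)*0 = 0*0 = 0)
-14*f(-4, 6) + (-18 - 1*16) = -14*0 + (-18 - 1*16) = 0 + (-18 - 16) = 0 - 34 = -34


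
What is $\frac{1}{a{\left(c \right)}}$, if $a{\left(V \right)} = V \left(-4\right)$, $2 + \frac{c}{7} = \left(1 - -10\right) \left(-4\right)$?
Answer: $\frac{1}{1288} \approx 0.0007764$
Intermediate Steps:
$c = -322$ ($c = -14 + 7 \left(1 - -10\right) \left(-4\right) = -14 + 7 \left(1 + 10\right) \left(-4\right) = -14 + 7 \cdot 11 \left(-4\right) = -14 + 7 \left(-44\right) = -14 - 308 = -322$)
$a{\left(V \right)} = - 4 V$
$\frac{1}{a{\left(c \right)}} = \frac{1}{\left(-4\right) \left(-322\right)} = \frac{1}{1288}$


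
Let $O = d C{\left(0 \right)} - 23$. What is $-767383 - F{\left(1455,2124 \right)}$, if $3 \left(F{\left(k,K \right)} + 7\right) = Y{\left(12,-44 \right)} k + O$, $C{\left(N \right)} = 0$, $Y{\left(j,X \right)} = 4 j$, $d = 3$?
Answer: $- \frac{2371945}{3} \approx -7.9065 \cdot 10^{5}$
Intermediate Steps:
$O = -23$ ($O = 3 \cdot 0 - 23 = 0 - 23 = -23$)
$F{\left(k,K \right)} = - \frac{44}{3} + 16 k$ ($F{\left(k,K \right)} = -7 + \frac{4 \cdot 12 k - 23}{3} = -7 + \frac{48 k - 23}{3} = -7 + \frac{-23 + 48 k}{3} = -7 + \left(- \frac{23}{3} + 16 k\right) = - \frac{44}{3} + 16 k$)
$-767383 - F{\left(1455,2124 \right)} = -767383 - \left(- \frac{44}{3} + 16 \cdot 1455\right) = -767383 - \left(- \frac{44}{3} + 23280\right) = -767383 - \frac{69796}{3} = - \frac{2371945}{3}$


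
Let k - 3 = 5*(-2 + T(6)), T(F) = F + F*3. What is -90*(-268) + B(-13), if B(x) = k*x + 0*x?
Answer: 22651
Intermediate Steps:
T(F) = 4*F (T(F) = F + 3*F = 4*F)
k = 113 (k = 3 + 5*(-2 + 4*6) = 3 + 5*(-2 + 24) = 3 + 5*22 = 3 + 110 = 113)
B(x) = 113*x (B(x) = 113*x + 0*x = 113*x + 0 = 113*x)
-90*(-268) + B(-13) = -90*(-268) + 113*(-13) = 24120 - 1469 = 22651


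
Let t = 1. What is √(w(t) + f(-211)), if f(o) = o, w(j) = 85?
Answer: 3*I*√14 ≈ 11.225*I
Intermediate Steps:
√(w(t) + f(-211)) = √(85 - 211) = √(-126) = 3*I*√14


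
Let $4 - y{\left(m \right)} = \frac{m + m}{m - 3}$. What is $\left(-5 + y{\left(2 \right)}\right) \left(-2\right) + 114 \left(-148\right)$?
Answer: $-16878$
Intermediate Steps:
$y{\left(m \right)} = 4 - \frac{2 m}{-3 + m}$ ($y{\left(m \right)} = 4 - \frac{m + m}{m - 3} = 4 - \frac{2 m}{-3 + m}$)
$\left(-5 + y{\left(2 \right)}\right) \left(-2\right) + 114 \left(-148\right) = \left(-5 + \frac{2 \left(-6 + 2\right)}{-3 + 2}\right) \left(-2\right) + 114 \left(-148\right) = \left(-5 + 2 \frac{1}{-1} \left(-4\right)\right) \left(-2\right) - 16872 = \left(-5 + 2 \left(-1\right) \left(-4\right)\right) \left(-2\right) - 16872 = \left(-5 + 8\right) \left(-2\right) - 16872 = 3 \left(-2\right) - 16872 = -6 - 16872 = -16878$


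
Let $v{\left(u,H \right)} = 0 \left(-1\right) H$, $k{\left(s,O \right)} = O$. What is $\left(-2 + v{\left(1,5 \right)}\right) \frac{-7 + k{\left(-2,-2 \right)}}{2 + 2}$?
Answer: $\frac{9}{2} \approx 4.5$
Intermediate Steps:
$v{\left(u,H \right)} = 0$ ($v{\left(u,H \right)} = 0 H = 0$)
$\left(-2 + v{\left(1,5 \right)}\right) \frac{-7 + k{\left(-2,-2 \right)}}{2 + 2} = \left(-2 + 0\right) \frac{-7 - 2}{2 + 2} = - 2 \left(- \frac{9}{4}\right) = - 2 \left(\left(-9\right) \frac{1}{4}\right) = \left(-2\right) \left(- \frac{9}{4}\right) = \frac{9}{2}$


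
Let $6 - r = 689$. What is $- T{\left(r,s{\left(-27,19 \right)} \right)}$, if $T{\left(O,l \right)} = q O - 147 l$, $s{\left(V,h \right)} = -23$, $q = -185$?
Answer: $-129736$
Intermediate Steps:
$r = -683$ ($r = 6 - 689 = -683$)
$T{\left(O,l \right)} = - 185 O - 147 l$
$- T{\left(r,s{\left(-27,19 \right)} \right)} = - (\left(-185\right) \left(-683\right) - -3381) = - (126355 + 3381) = \left(-1\right) 129736 = -129736$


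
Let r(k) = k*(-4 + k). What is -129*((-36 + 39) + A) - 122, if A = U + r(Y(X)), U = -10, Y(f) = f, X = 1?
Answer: 1168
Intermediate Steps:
A = -13 (A = -10 + 1*(-4 + 1) = -10 + 1*(-3) = -10 - 3 = -13)
-129*((-36 + 39) + A) - 122 = -129*((-36 + 39) - 13) - 122 = -129*(3 - 13) - 122 = -129*(-10) - 122 = 1290 - 122 = 1168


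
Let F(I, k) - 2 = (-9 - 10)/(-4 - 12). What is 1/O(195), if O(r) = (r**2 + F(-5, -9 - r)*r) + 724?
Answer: 16/629929 ≈ 2.5400e-5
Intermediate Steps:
F(I, k) = 51/16 (F(I, k) = 2 + (-9 - 10)/(-4 - 12) = 2 - 19/(-16) = 2 - 19*(-1/16) = 2 + 19/16 = 51/16)
O(r) = 724 + r**2 + 51*r/16 (O(r) = (r**2 + 51*r/16) + 724 = 724 + r**2 + 51*r/16)
1/O(195) = 1/(724 + 195**2 + (51/16)*195) = 1/(724 + 38025 + 9945/16) = 1/(629929/16) = 16/629929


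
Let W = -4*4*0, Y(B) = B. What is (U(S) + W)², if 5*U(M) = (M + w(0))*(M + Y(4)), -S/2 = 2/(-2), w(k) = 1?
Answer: 324/25 ≈ 12.960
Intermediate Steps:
W = 0 (W = -16*0 = 0)
S = 2 (S = -4/(-2) = -4*(-1)/2 = -2*(-1) = 2)
U(M) = (1 + M)*(4 + M)/5 (U(M) = ((M + 1)*(M + 4))/5 = ((1 + M)*(4 + M))/5 = (1 + M)*(4 + M)/5)
(U(S) + W)² = ((⅘ + 2 + (⅕)*2²) + 0)² = ((⅘ + 2 + (⅕)*4) + 0)² = ((⅘ + 2 + ⅘) + 0)² = (18/5 + 0)² = (18/5)² = 324/25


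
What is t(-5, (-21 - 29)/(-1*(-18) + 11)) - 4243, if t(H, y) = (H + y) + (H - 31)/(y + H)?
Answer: -8000638/1885 ≈ -4244.4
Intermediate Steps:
t(H, y) = H + y + (-31 + H)/(H + y) (t(H, y) = (H + y) + (-31 + H)/(H + y) = H + y + (-31 + H)/(H + y))
t(-5, (-21 - 29)/(-1*(-18) + 11)) - 4243 = (-31 - 5 + (-5)² + ((-21 - 29)/(-1*(-18) + 11))² + 2*(-5)*((-21 - 29)/(-1*(-18) + 11)))/(-5 + (-21 - 29)/(-1*(-18) + 11)) - 4243 = (-31 - 5 + 25 + (-50/(18 + 11))² + 2*(-5)*(-50/(18 + 11)))/(-5 - 50/(18 + 11)) - 4243 = (-31 - 5 + 25 + (-50/29)² + 2*(-5)*(-50/29))/(-5 - 50/29) - 4243 = (-31 - 5 + 25 + 2500/841 + 500/29)/(-195/29) - 4243 = -29/195*7749/841 - 4243 = -2583/1885 - 4243 = -8000638/1885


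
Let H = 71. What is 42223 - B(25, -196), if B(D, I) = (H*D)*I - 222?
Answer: 390345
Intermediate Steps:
B(D, I) = -222 + 71*D*I (B(D, I) = (71*D)*I - 222 = 71*D*I - 222 = -222 + 71*D*I)
42223 - B(25, -196) = 42223 - (-222 + 71*25*(-196)) = 42223 - (-222 - 347900) = 42223 - 1*(-348122) = 42223 + 348122 = 390345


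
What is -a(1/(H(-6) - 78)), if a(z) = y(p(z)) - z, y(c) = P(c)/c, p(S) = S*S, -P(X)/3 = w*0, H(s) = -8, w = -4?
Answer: -1/86 ≈ -0.011628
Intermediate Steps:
P(X) = 0 (P(X) = -(-12)*0 = -3*0 = 0)
p(S) = S²
y(c) = 0 (y(c) = 0/c = 0)
a(z) = -z (a(z) = 0 - z = -z)
-a(1/(H(-6) - 78)) = -(-1)/(-8 - 78) = -(-1)/(-86) = -(-1)*(-1)/86 = -1*1/86 = -1/86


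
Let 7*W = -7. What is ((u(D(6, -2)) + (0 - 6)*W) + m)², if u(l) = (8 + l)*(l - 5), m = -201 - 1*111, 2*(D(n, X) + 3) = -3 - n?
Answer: 1560001/16 ≈ 97500.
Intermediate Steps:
D(n, X) = -9/2 - n/2 (D(n, X) = -3 + (-3 - n)/2 = -3 + (-3/2 - n/2) = -9/2 - n/2)
W = -1 (W = (⅐)*(-7) = -1)
m = -312 (m = -201 - 111 = -312)
u(l) = (-5 + l)*(8 + l) (u(l) = (8 + l)*(-5 + l) = (-5 + l)*(8 + l))
((u(D(6, -2)) + (0 - 6)*W) + m)² = (((-40 + (-9/2 - ½*6)² + 3*(-9/2 - ½*6)) + (0 - 6)*(-1)) - 312)² = (((-40 + (-9/2 - 3)² + 3*(-9/2 - 3)) - 6*(-1)) - 312)² = (((-40 + (-15/2)² + 3*(-15/2)) + 6) - 312)² = (((-40 + 225/4 - 45/2) + 6) - 312)² = ((-25/4 + 6) - 312)² = (-¼ - 312)² = (-1249/4)² = 1560001/16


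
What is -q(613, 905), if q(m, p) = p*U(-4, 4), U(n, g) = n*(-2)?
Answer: -7240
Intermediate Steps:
U(n, g) = -2*n
q(m, p) = 8*p (q(m, p) = p*(-2*(-4)) = p*8 = 8*p)
-q(613, 905) = -8*905 = -1*7240 = -7240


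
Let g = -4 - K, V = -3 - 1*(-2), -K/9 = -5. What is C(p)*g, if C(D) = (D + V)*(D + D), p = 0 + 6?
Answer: -2940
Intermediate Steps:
K = 45 (K = -9*(-5) = 45)
V = -1 (V = -3 + 2 = -1)
p = 6
g = -49 (g = -4 - 1*45 = -4 - 45 = -49)
C(D) = 2*D*(-1 + D) (C(D) = (D - 1)*(D + D) = (-1 + D)*(2*D) = 2*D*(-1 + D))
C(p)*g = (2*6*(-1 + 6))*(-49) = (2*6*5)*(-49) = 60*(-49) = -2940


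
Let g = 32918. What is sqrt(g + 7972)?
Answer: sqrt(40890) ≈ 202.21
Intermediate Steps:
sqrt(g + 7972) = sqrt(32918 + 7972) = sqrt(40890)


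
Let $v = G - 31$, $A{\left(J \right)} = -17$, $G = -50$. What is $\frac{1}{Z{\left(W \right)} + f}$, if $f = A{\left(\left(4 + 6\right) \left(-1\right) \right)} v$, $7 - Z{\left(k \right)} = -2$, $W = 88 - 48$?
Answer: $\frac{1}{1386} \approx 0.0007215$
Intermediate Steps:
$W = 40$ ($W = 88 - 48 = 40$)
$v = -81$ ($v = -50 - 31 = -81$)
$Z{\left(k \right)} = 9$ ($Z{\left(k \right)} = 7 - -2 = 7 + 2 = 9$)
$f = 1377$ ($f = \left(-17\right) \left(-81\right) = 1377$)
$\frac{1}{Z{\left(W \right)} + f} = \frac{1}{9 + 1377} = \frac{1}{1386}$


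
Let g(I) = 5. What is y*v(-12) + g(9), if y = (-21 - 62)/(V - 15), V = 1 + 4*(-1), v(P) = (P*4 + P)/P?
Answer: 505/18 ≈ 28.056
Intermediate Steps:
v(P) = 5 (v(P) = (4*P + P)/P = (5*P)/P = 5)
V = -3 (V = 1 - 4 = -3)
y = 83/18 (y = (-21 - 62)/(-3 - 15) = -83/(-18) = -83*(-1/18) = 83/18 ≈ 4.6111)
y*v(-12) + g(9) = (83/18)*5 + 5 = 415/18 + 5 = 505/18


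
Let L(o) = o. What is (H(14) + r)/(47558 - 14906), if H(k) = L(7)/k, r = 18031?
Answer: 4007/7256 ≈ 0.55223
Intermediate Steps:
H(k) = 7/k
(H(14) + r)/(47558 - 14906) = (7/14 + 18031)/(47558 - 14906) = (7*(1/14) + 18031)/32652 = (1/2 + 18031)*(1/32652) = (36063/2)*(1/32652) = 4007/7256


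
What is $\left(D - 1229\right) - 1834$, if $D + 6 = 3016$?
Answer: $-53$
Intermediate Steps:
$D = 3010$ ($D = -6 + 3016 = 3010$)
$\left(D - 1229\right) - 1834 = \left(3010 - 1229\right) - 1834 = 1781 - 1834 = -53$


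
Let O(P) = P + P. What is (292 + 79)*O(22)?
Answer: 16324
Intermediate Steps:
O(P) = 2*P
(292 + 79)*O(22) = (292 + 79)*(2*22) = 371*44 = 16324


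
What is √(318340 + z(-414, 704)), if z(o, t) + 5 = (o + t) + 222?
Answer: √318847 ≈ 564.67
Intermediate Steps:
z(o, t) = 217 + o + t (z(o, t) = -5 + ((o + t) + 222) = -5 + (222 + o + t) = 217 + o + t)
√(318340 + z(-414, 704)) = √(318340 + (217 - 414 + 704)) = √(318340 + 507) = √318847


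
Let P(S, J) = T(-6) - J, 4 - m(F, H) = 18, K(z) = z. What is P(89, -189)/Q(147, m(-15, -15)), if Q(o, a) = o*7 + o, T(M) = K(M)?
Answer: 61/392 ≈ 0.15561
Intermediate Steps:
T(M) = M
m(F, H) = -14 (m(F, H) = 4 - 1*18 = 4 - 18 = -14)
Q(o, a) = 8*o (Q(o, a) = 7*o + o = 8*o)
P(S, J) = -6 - J
P(89, -189)/Q(147, m(-15, -15)) = (-6 - 1*(-189))/((8*147)) = (-6 + 189)/1176 = 183*(1/1176) = 61/392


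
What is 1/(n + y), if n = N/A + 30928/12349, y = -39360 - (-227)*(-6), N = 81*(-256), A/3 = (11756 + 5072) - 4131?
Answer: -156795253/6384708956138 ≈ -2.4558e-5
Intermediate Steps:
A = 38091 (A = 3*((11756 + 5072) - 4131) = 3*(16828 - 4131) = 3*12697 = 38091)
N = -20736
y = -40722 (y = -39360 - 1*1362 = -39360 - 1362 = -40722)
n = 307336528/156795253 (n = -20736/38091 + 30928/12349 = -20736*1/38091 + 30928*(1/12349) = -6912/12697 + 30928/12349 = 307336528/156795253 ≈ 1.9601)
1/(n + y) = 1/(307336528/156795253 - 40722) = 1/(-6384708956138/156795253) = -156795253/6384708956138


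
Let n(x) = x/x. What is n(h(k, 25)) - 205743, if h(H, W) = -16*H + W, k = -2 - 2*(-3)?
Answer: -205742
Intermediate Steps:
k = 4 (k = -2 + 6 = 4)
h(H, W) = W - 16*H
n(x) = 1
n(h(k, 25)) - 205743 = 1 - 205743 = -205742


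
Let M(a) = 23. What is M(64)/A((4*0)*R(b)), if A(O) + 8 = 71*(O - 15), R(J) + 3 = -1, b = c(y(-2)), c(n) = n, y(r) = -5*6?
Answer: -23/1073 ≈ -0.021435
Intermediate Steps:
y(r) = -30
b = -30
R(J) = -4 (R(J) = -3 - 1 = -4)
A(O) = -1073 + 71*O (A(O) = -8 + 71*(O - 15) = -8 + 71*(-15 + O) = -8 + (-1065 + 71*O) = -1073 + 71*O)
M(64)/A((4*0)*R(b)) = 23/(-1073 + 71*((4*0)*(-4))) = 23/(-1073 + 71*(0*(-4))) = 23/(-1073 + 71*0) = 23/(-1073 + 0) = 23/(-1073) = 23*(-1/1073) = -23/1073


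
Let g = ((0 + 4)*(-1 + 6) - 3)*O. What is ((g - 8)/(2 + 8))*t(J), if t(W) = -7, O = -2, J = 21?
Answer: 147/5 ≈ 29.400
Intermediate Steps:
g = -34 (g = ((0 + 4)*(-1 + 6) - 3)*(-2) = (4*5 - 3)*(-2) = (20 - 3)*(-2) = 17*(-2) = -34)
((g - 8)/(2 + 8))*t(J) = ((-34 - 8)/(2 + 8))*(-7) = -42/10*(-7) = -42*1/10*(-7) = -21/5*(-7) = 147/5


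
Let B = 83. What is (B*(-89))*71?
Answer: -524477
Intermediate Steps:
(B*(-89))*71 = (83*(-89))*71 = -7387*71 = -524477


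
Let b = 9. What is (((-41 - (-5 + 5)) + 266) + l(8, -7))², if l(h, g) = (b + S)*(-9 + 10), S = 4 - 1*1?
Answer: 56169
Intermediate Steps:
S = 3 (S = 4 - 1 = 3)
l(h, g) = 12 (l(h, g) = (9 + 3)*(-9 + 10) = 12*1 = 12)
(((-41 - (-5 + 5)) + 266) + l(8, -7))² = (((-41 - (-5 + 5)) + 266) + 12)² = (((-41 - 0) + 266) + 12)² = (((-41 - 1*0) + 266) + 12)² = (((-41 + 0) + 266) + 12)² = ((-41 + 266) + 12)² = (225 + 12)² = 237² = 56169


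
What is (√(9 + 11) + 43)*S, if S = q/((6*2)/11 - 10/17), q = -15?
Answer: -120615/94 - 2805*√5/47 ≈ -1416.6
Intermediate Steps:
S = -2805/94 (S = -15/((6*2)/11 - 10/17) = -15/(12*(1/11) - 10*1/17) = -15/(12/11 - 10/17) = -15/94/187 = -15*187/94 = -2805/94 ≈ -29.840)
(√(9 + 11) + 43)*S = (√(9 + 11) + 43)*(-2805/94) = (√20 + 43)*(-2805/94) = (2*√5 + 43)*(-2805/94) = (43 + 2*√5)*(-2805/94) = -120615/94 - 2805*√5/47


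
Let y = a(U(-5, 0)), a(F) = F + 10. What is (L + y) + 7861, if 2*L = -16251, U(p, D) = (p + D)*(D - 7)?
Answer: -439/2 ≈ -219.50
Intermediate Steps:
U(p, D) = (-7 + D)*(D + p) (U(p, D) = (D + p)*(-7 + D) = (-7 + D)*(D + p))
a(F) = 10 + F
y = 45 (y = 10 + (0² - 7*0 - 7*(-5) + 0*(-5)) = 10 + (0 + 0 + 35 + 0) = 10 + 35 = 45)
L = -16251/2 (L = (½)*(-16251) = -16251/2 ≈ -8125.5)
(L + y) + 7861 = (-16251/2 + 45) + 7861 = -16161/2 + 7861 = -439/2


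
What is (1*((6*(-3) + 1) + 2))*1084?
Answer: -16260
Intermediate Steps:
(1*((6*(-3) + 1) + 2))*1084 = (1*((-18 + 1) + 2))*1084 = (1*(-17 + 2))*1084 = (1*(-15))*1084 = -15*1084 = -16260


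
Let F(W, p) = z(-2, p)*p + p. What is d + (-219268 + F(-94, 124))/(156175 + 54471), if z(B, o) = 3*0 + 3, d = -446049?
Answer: -46979328213/105323 ≈ -4.4605e+5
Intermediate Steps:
z(B, o) = 3 (z(B, o) = 0 + 3 = 3)
F(W, p) = 4*p (F(W, p) = 3*p + p = 4*p)
d + (-219268 + F(-94, 124))/(156175 + 54471) = -446049 + (-219268 + 4*124)/(156175 + 54471) = -446049 + (-219268 + 496)/210646 = -446049 - 218772*1/210646 = -446049 - 109386/105323 = -46979328213/105323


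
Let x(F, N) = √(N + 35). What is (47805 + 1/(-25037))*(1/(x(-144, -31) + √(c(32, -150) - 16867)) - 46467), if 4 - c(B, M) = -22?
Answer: 1196893784*(-46467*√16841 + 92933*I)/(25037*(√16841 - 2*I)) ≈ -2.2214e+9 - 368.28*I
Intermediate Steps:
x(F, N) = √(35 + N)
c(B, M) = 26 (c(B, M) = 4 - 1*(-22) = 4 + 22 = 26)
(47805 + 1/(-25037))*(1/(x(-144, -31) + √(c(32, -150) - 16867)) - 46467) = (47805 + 1/(-25037))*(1/(√(35 - 31) + √(26 - 16867)) - 46467) = (47805 - 1/25037)*(1/(√4 + √(-16841)) - 46467) = 1196893784*(1/(2 + I*√16841) - 46467)/25037 = 1196893784*(-46467 + 1/(2 + I*√16841))/25037 = -55616063461128/25037 + 1196893784/(25037*(2 + I*√16841))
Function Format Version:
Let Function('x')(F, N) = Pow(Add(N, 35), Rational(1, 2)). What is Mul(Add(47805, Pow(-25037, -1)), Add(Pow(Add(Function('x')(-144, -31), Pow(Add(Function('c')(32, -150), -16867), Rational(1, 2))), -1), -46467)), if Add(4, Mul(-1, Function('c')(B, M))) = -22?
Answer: Mul(Rational(1196893784, 25037), Pow(Add(Pow(16841, Rational(1, 2)), Mul(-2, I)), -1), Add(Mul(-46467, Pow(16841, Rational(1, 2))), Mul(92933, I))) ≈ Add(-2.2214e+9, Mul(-368.28, I))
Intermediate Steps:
Function('x')(F, N) = Pow(Add(35, N), Rational(1, 2))
Function('c')(B, M) = 26 (Function('c')(B, M) = Add(4, Mul(-1, -22)) = Add(4, 22) = 26)
Mul(Add(47805, Pow(-25037, -1)), Add(Pow(Add(Function('x')(-144, -31), Pow(Add(Function('c')(32, -150), -16867), Rational(1, 2))), -1), -46467)) = Mul(Add(47805, Pow(-25037, -1)), Add(Pow(Add(Pow(Add(35, -31), Rational(1, 2)), Pow(Add(26, -16867), Rational(1, 2))), -1), -46467)) = Mul(Add(47805, Rational(-1, 25037)), Add(Pow(Add(Pow(4, Rational(1, 2)), Pow(-16841, Rational(1, 2))), -1), -46467)) = Mul(Rational(1196893784, 25037), Add(Pow(Add(2, Mul(I, Pow(16841, Rational(1, 2)))), -1), -46467)) = Mul(Rational(1196893784, 25037), Add(-46467, Pow(Add(2, Mul(I, Pow(16841, Rational(1, 2)))), -1))) = Add(Rational(-55616063461128, 25037), Mul(Rational(1196893784, 25037), Pow(Add(2, Mul(I, Pow(16841, Rational(1, 2)))), -1)))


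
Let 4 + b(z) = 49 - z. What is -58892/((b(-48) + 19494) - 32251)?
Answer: 14723/3166 ≈ 4.6503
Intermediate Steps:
b(z) = 45 - z (b(z) = -4 + (49 - z) = 45 - z)
-58892/((b(-48) + 19494) - 32251) = -58892/(((45 - 1*(-48)) + 19494) - 32251) = -58892/(((45 + 48) + 19494) - 32251) = -58892/((93 + 19494) - 32251) = -58892/(19587 - 32251) = -58892/(-12664) = -58892*(-1/12664) = 14723/3166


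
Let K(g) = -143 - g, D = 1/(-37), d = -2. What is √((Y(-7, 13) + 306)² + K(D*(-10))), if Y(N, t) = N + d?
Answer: 24*√209309/37 ≈ 296.76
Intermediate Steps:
D = -1/37 ≈ -0.027027
Y(N, t) = -2 + N (Y(N, t) = N - 2 = -2 + N)
√((Y(-7, 13) + 306)² + K(D*(-10))) = √(((-2 - 7) + 306)² + (-143 - (-1)*(-10)/37)) = √((-9 + 306)² + (-143 - 1*10/37)) = √(297² + (-143 - 10/37)) = √(88209 - 5301/37) = √(3258432/37) = 24*√209309/37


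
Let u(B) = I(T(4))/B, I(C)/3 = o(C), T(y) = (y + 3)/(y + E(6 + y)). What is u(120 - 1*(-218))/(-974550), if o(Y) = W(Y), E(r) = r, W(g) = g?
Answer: -1/219598600 ≈ -4.5538e-9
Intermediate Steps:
o(Y) = Y
T(y) = (3 + y)/(6 + 2*y) (T(y) = (y + 3)/(y + (6 + y)) = (3 + y)/(6 + 2*y))
I(C) = 3*C
u(B) = 3/(2*B) (u(B) = (3*(½))/B = 3/(2*B))
u(120 - 1*(-218))/(-974550) = (3/(2*(120 - 1*(-218))))/(-974550) = (3/(2*(120 + 218)))*(-1/974550) = ((3/2)/338)*(-1/974550) = ((3/2)*(1/338))*(-1/974550) = (3/676)*(-1/974550) = -1/219598600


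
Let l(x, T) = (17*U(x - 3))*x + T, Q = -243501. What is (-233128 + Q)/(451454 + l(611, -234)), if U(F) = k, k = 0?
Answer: -476629/451220 ≈ -1.0563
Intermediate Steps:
U(F) = 0
l(x, T) = T (l(x, T) = (17*0)*x + T = 0*x + T = 0 + T = T)
(-233128 + Q)/(451454 + l(611, -234)) = (-233128 - 243501)/(451454 - 234) = -476629/451220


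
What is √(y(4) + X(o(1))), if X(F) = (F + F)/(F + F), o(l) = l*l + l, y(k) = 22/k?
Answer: √26/2 ≈ 2.5495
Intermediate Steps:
o(l) = l + l² (o(l) = l² + l = l + l²)
X(F) = 1 (X(F) = (2*F)/((2*F)) = (2*F)*(1/(2*F)) = 1)
√(y(4) + X(o(1))) = √(22/4 + 1) = √(22*(¼) + 1) = √(11/2 + 1) = √(13/2) = √26/2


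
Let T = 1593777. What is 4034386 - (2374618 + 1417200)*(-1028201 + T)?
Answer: -2144557222782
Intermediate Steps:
4034386 - (2374618 + 1417200)*(-1028201 + T) = 4034386 - (2374618 + 1417200)*(-1028201 + 1593777) = 4034386 - 3791818*565576 = 4034386 - 1*2144561257168 = 4034386 - 2144561257168 = -2144557222782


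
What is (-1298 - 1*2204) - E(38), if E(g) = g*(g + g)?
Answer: -6390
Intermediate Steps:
E(g) = 2*g² (E(g) = g*(2*g) = 2*g²)
(-1298 - 1*2204) - E(38) = (-1298 - 1*2204) - 2*38² = (-1298 - 2204) - 2*1444 = -3502 - 1*2888 = -3502 - 2888 = -6390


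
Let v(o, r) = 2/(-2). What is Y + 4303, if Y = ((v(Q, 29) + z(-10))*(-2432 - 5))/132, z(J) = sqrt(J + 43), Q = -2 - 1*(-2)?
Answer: 570433/132 - 2437*sqrt(33)/132 ≈ 4215.4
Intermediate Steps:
Q = 0 (Q = -2 + 2 = 0)
v(o, r) = -1 (v(o, r) = 2*(-1/2) = -1)
z(J) = sqrt(43 + J)
Y = 2437/132 - 2437*sqrt(33)/132 (Y = ((-1 + sqrt(43 - 10))*(-2432 - 5))/132 = ((-1 + sqrt(33))*(-2437))*(1/132) = (2437 - 2437*sqrt(33))*(1/132) = 2437/132 - 2437*sqrt(33)/132 ≈ -87.595)
Y + 4303 = (2437/132 - 2437*sqrt(33)/132) + 4303 = 570433/132 - 2437*sqrt(33)/132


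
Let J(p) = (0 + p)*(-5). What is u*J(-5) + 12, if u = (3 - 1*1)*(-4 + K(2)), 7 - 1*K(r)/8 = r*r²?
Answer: -588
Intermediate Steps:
J(p) = -5*p (J(p) = p*(-5) = -5*p)
K(r) = 56 - 8*r³ (K(r) = 56 - 8*r*r² = 56 - 8*r³)
u = -24 (u = (3 - 1*1)*(-4 + (56 - 8*2³)) = (3 - 1)*(-4 + (56 - 8*8)) = 2*(-4 + (56 - 64)) = 2*(-4 - 8) = 2*(-12) = -24)
u*J(-5) + 12 = -(-120)*(-5) + 12 = -24*25 + 12 = -600 + 12 = -588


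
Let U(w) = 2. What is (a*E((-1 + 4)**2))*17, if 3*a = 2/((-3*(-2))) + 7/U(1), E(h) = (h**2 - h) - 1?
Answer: 27761/18 ≈ 1542.3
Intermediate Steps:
E(h) = -1 + h**2 - h
a = 23/18 (a = (2/((-3*(-2))) + 7/2)/3 = (2/6 + 7*(1/2))/3 = (2*(1/6) + 7/2)/3 = (1/3 + 7/2)/3 = (1/3)*(23/6) = 23/18 ≈ 1.2778)
(a*E((-1 + 4)**2))*17 = (23*(-1 + ((-1 + 4)**2)**2 - (-1 + 4)**2)/18)*17 = (23*(-1 + (3**2)**2 - 1*3**2)/18)*17 = (23*(-1 + 9**2 - 1*9)/18)*17 = (23*(-1 + 81 - 9)/18)*17 = ((23/18)*71)*17 = (1633/18)*17 = 27761/18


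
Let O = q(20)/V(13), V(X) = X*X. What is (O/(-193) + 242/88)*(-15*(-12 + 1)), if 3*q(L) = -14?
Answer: 59202935/130468 ≈ 453.77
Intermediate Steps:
q(L) = -14/3 (q(L) = (1/3)*(-14) = -14/3)
V(X) = X**2
O = -14/507 (O = -14/(3*(13**2)) = -14/3/169 = -14/3*1/169 = -14/507 ≈ -0.027613)
(O/(-193) + 242/88)*(-15*(-12 + 1)) = (-14/507/(-193) + 242/88)*(-15*(-12 + 1)) = (-14/507*(-1/193) + 242*(1/88))*(-15*(-11)) = (14/97851 + 11/4)*165 = (1076417/391404)*165 = 59202935/130468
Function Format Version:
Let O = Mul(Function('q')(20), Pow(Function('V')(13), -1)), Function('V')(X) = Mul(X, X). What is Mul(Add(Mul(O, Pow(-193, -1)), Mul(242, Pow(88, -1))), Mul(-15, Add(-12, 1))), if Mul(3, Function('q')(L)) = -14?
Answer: Rational(59202935, 130468) ≈ 453.77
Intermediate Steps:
Function('q')(L) = Rational(-14, 3) (Function('q')(L) = Mul(Rational(1, 3), -14) = Rational(-14, 3))
Function('V')(X) = Pow(X, 2)
O = Rational(-14, 507) (O = Mul(Rational(-14, 3), Pow(Pow(13, 2), -1)) = Mul(Rational(-14, 3), Pow(169, -1)) = Mul(Rational(-14, 3), Rational(1, 169)) = Rational(-14, 507) ≈ -0.027613)
Mul(Add(Mul(O, Pow(-193, -1)), Mul(242, Pow(88, -1))), Mul(-15, Add(-12, 1))) = Mul(Add(Mul(Rational(-14, 507), Pow(-193, -1)), Mul(242, Pow(88, -1))), Mul(-15, Add(-12, 1))) = Mul(Add(Mul(Rational(-14, 507), Rational(-1, 193)), Mul(242, Rational(1, 88))), Mul(-15, -11)) = Mul(Add(Rational(14, 97851), Rational(11, 4)), 165) = Mul(Rational(1076417, 391404), 165) = Rational(59202935, 130468)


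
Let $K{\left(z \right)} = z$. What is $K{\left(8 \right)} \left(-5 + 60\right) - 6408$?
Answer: $-5968$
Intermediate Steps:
$K{\left(8 \right)} \left(-5 + 60\right) - 6408 = 8 \left(-5 + 60\right) - 6408 = 8 \cdot 55 - 6408 = 440 - 6408 = -5968$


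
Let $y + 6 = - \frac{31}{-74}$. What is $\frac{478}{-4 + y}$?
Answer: $- \frac{35372}{709} \approx -49.89$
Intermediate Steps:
$y = - \frac{413}{74}$ ($y = -6 - \frac{31}{-74} = -6 - - \frac{31}{74} = -6 + \frac{31}{74} = - \frac{413}{74} \approx -5.5811$)
$\frac{478}{-4 + y} = \frac{478}{-4 - \frac{413}{74}} = \frac{478}{- \frac{709}{74}} = 478 \left(- \frac{74}{709}\right) = - \frac{35372}{709}$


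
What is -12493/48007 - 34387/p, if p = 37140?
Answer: -2114806729/1782979980 ≈ -1.1861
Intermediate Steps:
-12493/48007 - 34387/p = -12493/48007 - 34387/37140 = -2114806729/1782979980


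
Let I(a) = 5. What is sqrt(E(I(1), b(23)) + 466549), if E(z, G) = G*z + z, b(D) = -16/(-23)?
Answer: sqrt(246808906)/23 ≈ 683.05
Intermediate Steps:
b(D) = 16/23 (b(D) = -16*(-1/23) = 16/23)
E(z, G) = z + G*z
sqrt(E(I(1), b(23)) + 466549) = sqrt(5*(1 + 16/23) + 466549) = sqrt(5*(39/23) + 466549) = sqrt(195/23 + 466549) = sqrt(10730822/23) = sqrt(246808906)/23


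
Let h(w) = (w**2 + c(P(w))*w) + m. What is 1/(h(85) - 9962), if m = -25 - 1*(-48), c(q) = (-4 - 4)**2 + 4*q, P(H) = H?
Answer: 1/31626 ≈ 3.1620e-5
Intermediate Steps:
c(q) = 64 + 4*q (c(q) = (-8)**2 + 4*q = 64 + 4*q)
m = 23 (m = -25 + 48 = 23)
h(w) = 23 + w**2 + w*(64 + 4*w) (h(w) = (w**2 + (64 + 4*w)*w) + 23 = (w**2 + w*(64 + 4*w)) + 23 = 23 + w**2 + w*(64 + 4*w))
1/(h(85) - 9962) = 1/((23 + 5*85**2 + 64*85) - 9962) = 1/((23 + 5*7225 + 5440) - 9962) = 1/((23 + 36125 + 5440) - 9962) = 1/(41588 - 9962) = 1/31626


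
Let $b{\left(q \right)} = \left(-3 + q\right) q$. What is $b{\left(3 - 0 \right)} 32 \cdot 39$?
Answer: $0$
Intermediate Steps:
$b{\left(q \right)} = q \left(-3 + q\right)$
$b{\left(3 - 0 \right)} 32 \cdot 39 = \left(3 - 0\right) \left(-3 + \left(3 - 0\right)\right) 32 \cdot 39 = \left(3 + 0\right) \left(-3 + \left(3 + 0\right)\right) 32 \cdot 39 = 3 \left(-3 + 3\right) 32 \cdot 39 = 3 \cdot 0 \cdot 32 \cdot 39 = 0 \cdot 32 \cdot 39 = 0 \cdot 39 = 0$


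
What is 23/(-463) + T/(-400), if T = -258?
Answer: 55127/92600 ≈ 0.59532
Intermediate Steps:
23/(-463) + T/(-400) = 23/(-463) - 258/(-400) = 23*(-1/463) - 258*(-1/400) = -23/463 + 129/200 = 55127/92600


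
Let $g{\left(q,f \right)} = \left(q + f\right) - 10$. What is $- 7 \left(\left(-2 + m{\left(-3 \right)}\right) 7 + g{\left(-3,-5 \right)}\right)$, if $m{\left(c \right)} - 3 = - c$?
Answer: $-70$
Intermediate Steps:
$g{\left(q,f \right)} = -10 + f + q$ ($g{\left(q,f \right)} = \left(f + q\right) - 10 = -10 + f + q$)
$m{\left(c \right)} = 3 - c$
$- 7 \left(\left(-2 + m{\left(-3 \right)}\right) 7 + g{\left(-3,-5 \right)}\right) = - 7 \left(\left(-2 + \left(3 - -3\right)\right) 7 - 18\right) = - 7 \left(\left(-2 + \left(3 + 3\right)\right) 7 - 18\right) = - 7 \left(\left(-2 + 6\right) 7 - 18\right) = - 7 \left(4 \cdot 7 - 18\right) = - 7 \left(28 - 18\right) = \left(-7\right) 10 = -70$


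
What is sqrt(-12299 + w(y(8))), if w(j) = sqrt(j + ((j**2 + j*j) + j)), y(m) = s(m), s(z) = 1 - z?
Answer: sqrt(-12299 + 2*sqrt(21)) ≈ 110.86*I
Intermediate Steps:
y(m) = 1 - m
w(j) = sqrt(2*j + 2*j**2) (w(j) = sqrt(j + ((j**2 + j**2) + j)) = sqrt(j + (2*j**2 + j)) = sqrt(j + (j + 2*j**2)) = sqrt(2*j + 2*j**2))
sqrt(-12299 + w(y(8))) = sqrt(-12299 + sqrt(2)*sqrt((1 - 1*8)*(1 + (1 - 1*8)))) = sqrt(-12299 + sqrt(2)*sqrt((1 - 8)*(1 + (1 - 8)))) = sqrt(-12299 + sqrt(2)*sqrt(-7*(1 - 7))) = sqrt(-12299 + sqrt(2)*sqrt(-7*(-6))) = sqrt(-12299 + sqrt(2)*sqrt(42)) = sqrt(-12299 + 2*sqrt(21))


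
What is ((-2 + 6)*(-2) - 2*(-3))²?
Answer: 4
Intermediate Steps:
((-2 + 6)*(-2) - 2*(-3))² = (4*(-2) + 6)² = (-8 + 6)² = (-2)² = 4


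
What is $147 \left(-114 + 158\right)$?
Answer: $6468$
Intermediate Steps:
$147 \left(-114 + 158\right) = 147 \cdot 44 = 6468$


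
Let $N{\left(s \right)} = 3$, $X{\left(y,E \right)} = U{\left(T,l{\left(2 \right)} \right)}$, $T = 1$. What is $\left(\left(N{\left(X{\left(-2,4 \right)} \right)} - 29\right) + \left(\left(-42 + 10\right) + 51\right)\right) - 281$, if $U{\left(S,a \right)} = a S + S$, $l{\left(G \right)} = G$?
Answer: $-288$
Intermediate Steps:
$U{\left(S,a \right)} = S + S a$ ($U{\left(S,a \right)} = S a + S = S + S a$)
$X{\left(y,E \right)} = 3$ ($X{\left(y,E \right)} = 1 \left(1 + 2\right) = 1 \cdot 3 = 3$)
$\left(\left(N{\left(X{\left(-2,4 \right)} \right)} - 29\right) + \left(\left(-42 + 10\right) + 51\right)\right) - 281 = \left(\left(3 - 29\right) + \left(\left(-42 + 10\right) + 51\right)\right) - 281 = \left(-26 + \left(-32 + 51\right)\right) - 281 = \left(-26 + 19\right) - 281 = -7 - 281 = -288$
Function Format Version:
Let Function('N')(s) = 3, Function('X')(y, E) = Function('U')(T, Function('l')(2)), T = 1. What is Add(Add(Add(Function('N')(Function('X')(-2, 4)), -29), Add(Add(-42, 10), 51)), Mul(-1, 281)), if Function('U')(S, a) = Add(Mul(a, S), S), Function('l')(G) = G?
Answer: -288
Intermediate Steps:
Function('U')(S, a) = Add(S, Mul(S, a)) (Function('U')(S, a) = Add(Mul(S, a), S) = Add(S, Mul(S, a)))
Function('X')(y, E) = 3 (Function('X')(y, E) = Mul(1, Add(1, 2)) = Mul(1, 3) = 3)
Add(Add(Add(Function('N')(Function('X')(-2, 4)), -29), Add(Add(-42, 10), 51)), Mul(-1, 281)) = Add(Add(Add(3, -29), Add(Add(-42, 10), 51)), Mul(-1, 281)) = Add(Add(-26, Add(-32, 51)), -281) = Add(Add(-26, 19), -281) = Add(-7, -281) = -288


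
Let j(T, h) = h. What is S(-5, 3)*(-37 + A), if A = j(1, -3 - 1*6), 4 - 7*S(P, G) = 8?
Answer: 184/7 ≈ 26.286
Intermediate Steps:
S(P, G) = -4/7 (S(P, G) = 4/7 - 1/7*8 = 4/7 - 8/7 = -4/7)
A = -9 (A = -3 - 1*6 = -3 - 6 = -9)
S(-5, 3)*(-37 + A) = -4*(-37 - 9)/7 = -4/7*(-46) = 184/7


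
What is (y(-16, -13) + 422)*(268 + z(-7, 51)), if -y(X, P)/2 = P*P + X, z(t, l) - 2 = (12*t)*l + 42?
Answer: -460752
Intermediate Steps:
z(t, l) = 44 + 12*l*t (z(t, l) = 2 + ((12*t)*l + 42) = 2 + (12*l*t + 42) = 2 + (42 + 12*l*t) = 44 + 12*l*t)
y(X, P) = -2*X - 2*P² (y(X, P) = -2*(P*P + X) = -2*(P² + X) = -2*(X + P²) = -2*X - 2*P²)
(y(-16, -13) + 422)*(268 + z(-7, 51)) = ((-2*(-16) - 2*(-13)²) + 422)*(268 + (44 + 12*51*(-7))) = ((32 - 2*169) + 422)*(268 + (44 - 4284)) = ((32 - 338) + 422)*(268 - 4240) = (-306 + 422)*(-3972) = 116*(-3972) = -460752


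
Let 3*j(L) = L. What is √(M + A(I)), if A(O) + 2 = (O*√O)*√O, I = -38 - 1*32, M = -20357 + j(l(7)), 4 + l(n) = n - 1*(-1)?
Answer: I*√139119/3 ≈ 124.33*I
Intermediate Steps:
l(n) = -3 + n (l(n) = -4 + (n - 1*(-1)) = -4 + (n + 1) = -4 + (1 + n) = -3 + n)
j(L) = L/3
M = -61067/3 (M = -20357 + (-3 + 7)/3 = -20357 + (⅓)*4 = -20357 + 4/3 = -61067/3 ≈ -20356.)
I = -70 (I = -38 - 32 = -70)
A(O) = -2 + O² (A(O) = -2 + (O*√O)*√O = -2 + O^(3/2)*√O = -2 + O²)
√(M + A(I)) = √(-61067/3 + (-2 + (-70)²)) = √(-61067/3 + (-2 + 4900)) = √(-61067/3 + 4898) = √(-46373/3) = I*√139119/3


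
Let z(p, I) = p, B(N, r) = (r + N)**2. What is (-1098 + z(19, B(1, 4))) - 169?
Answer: -1248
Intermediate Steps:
B(N, r) = (N + r)**2
(-1098 + z(19, B(1, 4))) - 169 = (-1098 + 19) - 169 = -1079 - 169 = -1248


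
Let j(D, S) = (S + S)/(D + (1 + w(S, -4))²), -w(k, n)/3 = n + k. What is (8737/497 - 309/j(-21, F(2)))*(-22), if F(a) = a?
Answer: 23458028/497 ≈ 47199.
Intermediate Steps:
w(k, n) = -3*k - 3*n (w(k, n) = -3*(n + k) = -3*(k + n) = -3*k - 3*n)
j(D, S) = 2*S/(D + (13 - 3*S)²) (j(D, S) = (S + S)/(D + (1 + (-3*S - 3*(-4)))²) = (2*S)/(D + (1 + (-3*S + 12))²) = (2*S)/(D + (1 + (12 - 3*S))²) = (2*S)/(D + (13 - 3*S)²) = 2*S/(D + (13 - 3*S)²))
(8737/497 - 309/j(-21, F(2)))*(-22) = (8737/497 - (-6489/4 + 309*(-13 + 3*2)²/4))*(-22) = (8737*(1/497) - (-6489/4 + 309*(-13 + 6)²/4))*(-22) = (8737/497 - 309/(2*2/(-21 + (-7)²)))*(-22) = (8737/497 - 309/(2*2/(-21 + 49)))*(-22) = (8737/497 - 309/(2*2/28))*(-22) = (8737/497 - 309/(2*2*(1/28)))*(-22) = (8737/497 - 309/⅐)*(-22) = (8737/497 - 309*7)*(-22) = (8737/497 - 2163)*(-22) = -1066274/497*(-22) = 23458028/497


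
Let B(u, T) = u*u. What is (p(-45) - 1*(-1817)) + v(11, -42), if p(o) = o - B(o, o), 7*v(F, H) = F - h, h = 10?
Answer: -1770/7 ≈ -252.86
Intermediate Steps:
v(F, H) = -10/7 + F/7 (v(F, H) = (F - 1*10)/7 = (F - 10)/7 = (-10 + F)/7 = -10/7 + F/7)
B(u, T) = u²
p(o) = o - o²
(p(-45) - 1*(-1817)) + v(11, -42) = (-45*(1 - 1*(-45)) - 1*(-1817)) + (-10/7 + (⅐)*11) = (-45*(1 + 45) + 1817) + (-10/7 + 11/7) = (-45*46 + 1817) + ⅐ = (-2070 + 1817) + ⅐ = -253 + ⅐ = -1770/7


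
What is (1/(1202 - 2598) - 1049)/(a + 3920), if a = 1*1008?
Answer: -1464405/6879488 ≈ -0.21287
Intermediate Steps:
a = 1008
(1/(1202 - 2598) - 1049)/(a + 3920) = (1/(1202 - 2598) - 1049)/(1008 + 3920) = (1/(-1396) - 1049)/4928 = (-1/1396 - 1049)*(1/4928) = -1464405/1396*1/4928 = -1464405/6879488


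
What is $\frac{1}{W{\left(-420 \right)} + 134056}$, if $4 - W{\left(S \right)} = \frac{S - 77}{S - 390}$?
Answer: $\frac{810}{108588103} \approx 7.4594 \cdot 10^{-6}$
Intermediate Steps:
$W{\left(S \right)} = 4 - \frac{-77 + S}{-390 + S}$ ($W{\left(S \right)} = 4 - \frac{S - 77}{S - 390} = 4 - \frac{-77 + S}{-390 + S}$)
$\frac{1}{W{\left(-420 \right)} + 134056} = \frac{1}{\frac{-1483 + 3 \left(-420\right)}{-390 - 420} + 134056} = \frac{1}{\frac{-1483 - 1260}{-810} + 134056} = \frac{1}{\left(- \frac{1}{810}\right) \left(-2743\right) + 134056} = \frac{1}{\frac{2743}{810} + 134056} = \frac{1}{\frac{108588103}{810}} = \frac{810}{108588103}$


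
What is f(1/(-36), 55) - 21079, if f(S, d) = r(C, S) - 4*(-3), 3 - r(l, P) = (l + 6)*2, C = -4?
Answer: -21068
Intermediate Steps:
r(l, P) = -9 - 2*l (r(l, P) = 3 - (l + 6)*2 = 3 - (6 + l)*2 = 3 - (12 + 2*l) = 3 + (-12 - 2*l) = -9 - 2*l)
f(S, d) = 11 (f(S, d) = (-9 - 2*(-4)) - 4*(-3) = (-9 + 8) + 12 = -1 + 12 = 11)
f(1/(-36), 55) - 21079 = 11 - 21079 = -21068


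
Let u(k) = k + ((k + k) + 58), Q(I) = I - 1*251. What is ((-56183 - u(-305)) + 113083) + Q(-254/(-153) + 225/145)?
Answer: 255168373/4437 ≈ 57509.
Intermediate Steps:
Q(I) = -251 + I (Q(I) = I - 251 = -251 + I)
u(k) = 58 + 3*k (u(k) = k + (2*k + 58) = k + (58 + 2*k) = 58 + 3*k)
((-56183 - u(-305)) + 113083) + Q(-254/(-153) + 225/145) = ((-56183 - (58 + 3*(-305))) + 113083) + (-251 + (-254/(-153) + 225/145)) = ((-56183 - (58 - 915)) + 113083) + (-251 + (-254*(-1/153) + 225*(1/145))) = ((-56183 - 1*(-857)) + 113083) + (-251 + (254/153 + 45/29)) = ((-56183 + 857) + 113083) + (-251 + 14251/4437) = (-55326 + 113083) - 1099436/4437 = 57757 - 1099436/4437 = 255168373/4437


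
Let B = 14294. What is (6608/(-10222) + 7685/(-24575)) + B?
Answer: 359049261343/25120565 ≈ 14293.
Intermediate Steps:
(6608/(-10222) + 7685/(-24575)) + B = (6608/(-10222) + 7685/(-24575)) + 14294 = (6608*(-1/10222) + 7685*(-1/24575)) + 14294 = (-3304/5111 - 1537/4915) + 14294 = -24094767/25120565 + 14294 = 359049261343/25120565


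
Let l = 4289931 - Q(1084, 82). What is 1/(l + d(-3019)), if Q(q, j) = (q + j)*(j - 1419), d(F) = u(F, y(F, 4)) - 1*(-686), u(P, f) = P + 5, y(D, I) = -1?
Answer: 1/5846545 ≈ 1.7104e-7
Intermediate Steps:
u(P, f) = 5 + P
d(F) = 691 + F (d(F) = (5 + F) - 1*(-686) = (5 + F) + 686 = 691 + F)
Q(q, j) = (-1419 + j)*(j + q) (Q(q, j) = (j + q)*(-1419 + j) = (-1419 + j)*(j + q))
l = 5848873 (l = 4289931 - (82² - 1419*82 - 1419*1084 + 82*1084) = 4289931 - (6724 - 116358 - 1538196 + 88888) = 4289931 - 1*(-1558942) = 4289931 + 1558942 = 5848873)
1/(l + d(-3019)) = 1/(5848873 + (691 - 3019)) = 1/(5848873 - 2328) = 1/5846545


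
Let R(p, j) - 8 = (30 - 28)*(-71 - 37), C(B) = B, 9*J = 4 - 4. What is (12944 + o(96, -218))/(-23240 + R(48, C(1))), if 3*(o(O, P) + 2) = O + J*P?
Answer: -6487/11724 ≈ -0.55331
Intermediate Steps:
J = 0 (J = (4 - 4)/9 = (⅑)*0 = 0)
o(O, P) = -2 + O/3 (o(O, P) = -2 + (O + 0*P)/3 = -2 + (O + 0)/3 = -2 + O/3)
R(p, j) = -208 (R(p, j) = 8 + (30 - 28)*(-71 - 37) = 8 + 2*(-108) = 8 - 216 = -208)
(12944 + o(96, -218))/(-23240 + R(48, C(1))) = (12944 + (-2 + (⅓)*96))/(-23240 - 208) = (12944 + (-2 + 32))/(-23448) = (12944 + 30)*(-1/23448) = 12974*(-1/23448) = -6487/11724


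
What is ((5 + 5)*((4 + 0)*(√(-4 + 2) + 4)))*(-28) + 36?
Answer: -4444 - 1120*I*√2 ≈ -4444.0 - 1583.9*I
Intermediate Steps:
((5 + 5)*((4 + 0)*(√(-4 + 2) + 4)))*(-28) + 36 = (10*(4*(√(-2) + 4)))*(-28) + 36 = (10*(4*(I*√2 + 4)))*(-28) + 36 = (10*(4*(4 + I*√2)))*(-28) + 36 = (10*(16 + 4*I*√2))*(-28) + 36 = (160 + 40*I*√2)*(-28) + 36 = (-4480 - 1120*I*√2) + 36 = -4444 - 1120*I*√2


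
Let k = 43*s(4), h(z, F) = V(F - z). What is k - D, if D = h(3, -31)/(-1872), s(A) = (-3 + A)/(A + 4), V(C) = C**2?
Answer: 5609/936 ≈ 5.9925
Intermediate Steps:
s(A) = (-3 + A)/(4 + A)
h(z, F) = (F - z)**2
k = 43/8 (k = 43*((-3 + 4)/(4 + 4)) = 43*(1/8) = 43/8 ≈ 5.3750)
D = -289/468 (D = (-31 - 1*3)**2/(-1872) = (-31 - 3)**2*(-1/1872) = (-34)**2*(-1/1872) = 1156*(-1/1872) = -289/468 ≈ -0.61752)
k - D = 43/8 - 1*(-289/468) = 43/8 + 289/468 = 5609/936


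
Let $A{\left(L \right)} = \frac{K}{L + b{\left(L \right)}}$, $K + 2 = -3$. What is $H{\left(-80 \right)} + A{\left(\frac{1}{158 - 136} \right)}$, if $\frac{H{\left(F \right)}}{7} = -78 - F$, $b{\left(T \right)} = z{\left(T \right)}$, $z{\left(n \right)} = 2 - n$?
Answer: $\frac{23}{2} \approx 11.5$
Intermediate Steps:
$K = -5$ ($K = -2 - 3 = -5$)
$b{\left(T \right)} = 2 - T$
$H{\left(F \right)} = -546 - 7 F$ ($H{\left(F \right)} = 7 \left(-78 - F\right) = -546 - 7 F$)
$A{\left(L \right)} = - \frac{5}{2}$ ($A{\left(L \right)} = - \frac{5}{L - \left(-2 + L\right)} = - \frac{5}{2}$)
$H{\left(-80 \right)} + A{\left(\frac{1}{158 - 136} \right)} = \left(-546 - -560\right) - \frac{5}{2} = \left(-546 + 560\right) - \frac{5}{2} = 14 - \frac{5}{2} = \frac{23}{2}$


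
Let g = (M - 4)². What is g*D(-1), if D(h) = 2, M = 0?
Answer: 32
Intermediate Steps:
g = 16 (g = (0 - 4)² = (-4)² = 16)
g*D(-1) = 16*2 = 32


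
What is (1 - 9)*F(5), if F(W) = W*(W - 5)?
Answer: 0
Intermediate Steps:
F(W) = W*(-5 + W)
(1 - 9)*F(5) = (1 - 9)*(5*(-5 + 5)) = -40*0 = -8*0 = 0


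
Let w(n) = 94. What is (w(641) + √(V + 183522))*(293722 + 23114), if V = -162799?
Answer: 29782584 + 316836*√20723 ≈ 7.5393e+7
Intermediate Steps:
(w(641) + √(V + 183522))*(293722 + 23114) = (94 + √(-162799 + 183522))*(293722 + 23114) = (94 + √20723)*316836 = 29782584 + 316836*√20723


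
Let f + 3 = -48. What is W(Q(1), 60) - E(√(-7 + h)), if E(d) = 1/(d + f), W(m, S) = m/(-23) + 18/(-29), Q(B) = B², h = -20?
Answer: -376729/584292 + I*√3/876 ≈ -0.64476 + 0.0019772*I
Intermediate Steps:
W(m, S) = -18/29 - m/23 (W(m, S) = m*(-1/23) + 18*(-1/29) = -m/23 - 18/29 = -18/29 - m/23)
f = -51 (f = -3 - 48 = -51)
E(d) = 1/(-51 + d) (E(d) = 1/(d - 51) = 1/(-51 + d))
W(Q(1), 60) - E(√(-7 + h)) = (-18/29 - 1/23*1²) - 1/(-51 + √(-7 - 20)) = (-18/29 - 1/23*1) - 1/(-51 + √(-27)) = (-18/29 - 1/23) - 1/(-51 + 3*I*√3) = -443/667 - 1/(-51 + 3*I*√3)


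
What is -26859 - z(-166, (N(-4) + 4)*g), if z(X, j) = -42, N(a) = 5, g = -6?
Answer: -26817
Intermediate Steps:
-26859 - z(-166, (N(-4) + 4)*g) = -26859 - 1*(-42) = -26859 + 42 = -26817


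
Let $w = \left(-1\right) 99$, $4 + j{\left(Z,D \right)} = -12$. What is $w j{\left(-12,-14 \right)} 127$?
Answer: $201168$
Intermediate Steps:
$j{\left(Z,D \right)} = -16$ ($j{\left(Z,D \right)} = -4 - 12 = -16$)
$w = -99$
$w j{\left(-12,-14 \right)} 127 = \left(-99\right) \left(-16\right) 127 = 1584 \cdot 127 = 201168$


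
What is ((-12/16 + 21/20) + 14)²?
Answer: 20449/100 ≈ 204.49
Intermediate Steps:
((-12/16 + 21/20) + 14)² = ((-12*1/16 + 21*(1/20)) + 14)² = ((-¾ + 21/20) + 14)² = (3/10 + 14)² = (143/10)² = 20449/100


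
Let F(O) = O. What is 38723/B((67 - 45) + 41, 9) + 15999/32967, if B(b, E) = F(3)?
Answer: 141847682/10989 ≈ 12908.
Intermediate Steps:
B(b, E) = 3
38723/B((67 - 45) + 41, 9) + 15999/32967 = 38723/3 + 15999/32967 = 38723*(1/3) + 15999*(1/32967) = 38723/3 + 5333/10989 = 141847682/10989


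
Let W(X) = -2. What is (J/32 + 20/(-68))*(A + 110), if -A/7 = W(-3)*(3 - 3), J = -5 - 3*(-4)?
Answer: -2255/272 ≈ -8.2904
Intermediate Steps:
J = 7 (J = -5 + 12 = 7)
A = 0 (A = -(-14)*(3 - 3) = -(-14)*0 = -7*0 = 0)
(J/32 + 20/(-68))*(A + 110) = (7/32 + 20/(-68))*(0 + 110) = (7*(1/32) + 20*(-1/68))*110 = (7/32 - 5/17)*110 = -41/544*110 = -2255/272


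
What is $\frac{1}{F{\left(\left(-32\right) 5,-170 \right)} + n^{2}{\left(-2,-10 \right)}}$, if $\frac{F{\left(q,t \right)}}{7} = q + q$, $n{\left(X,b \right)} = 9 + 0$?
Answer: $- \frac{1}{2159} \approx -0.00046318$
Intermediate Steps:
$n{\left(X,b \right)} = 9$
$F{\left(q,t \right)} = 14 q$ ($F{\left(q,t \right)} = 7 \left(q + q\right) = 7 \cdot 2 q = 14 q$)
$\frac{1}{F{\left(\left(-32\right) 5,-170 \right)} + n^{2}{\left(-2,-10 \right)}} = \frac{1}{14 \left(\left(-32\right) 5\right) + 9^{2}} = \frac{1}{14 \left(-160\right) + 81} = \frac{1}{-2240 + 81} = \frac{1}{-2159} = - \frac{1}{2159}$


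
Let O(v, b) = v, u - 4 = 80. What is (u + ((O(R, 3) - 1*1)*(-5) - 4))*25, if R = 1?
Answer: 2000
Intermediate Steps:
u = 84 (u = 4 + 80 = 84)
(u + ((O(R, 3) - 1*1)*(-5) - 4))*25 = (84 + ((1 - 1*1)*(-5) - 4))*25 = (84 + ((1 - 1)*(-5) - 4))*25 = (84 + (0*(-5) - 4))*25 = (84 + (0 - 4))*25 = (84 - 4)*25 = 80*25 = 2000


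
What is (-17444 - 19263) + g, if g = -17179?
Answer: -53886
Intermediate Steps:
(-17444 - 19263) + g = (-17444 - 19263) - 17179 = -36707 - 17179 = -53886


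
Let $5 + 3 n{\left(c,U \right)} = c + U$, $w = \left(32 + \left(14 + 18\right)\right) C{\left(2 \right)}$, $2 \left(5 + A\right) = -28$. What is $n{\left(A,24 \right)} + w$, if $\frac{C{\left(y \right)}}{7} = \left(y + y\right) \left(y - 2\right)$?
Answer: $0$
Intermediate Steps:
$C{\left(y \right)} = 14 y \left(-2 + y\right)$ ($C{\left(y \right)} = 7 \left(y + y\right) \left(y - 2\right) = 7 \cdot 2 y \left(-2 + y\right) = 14 y \left(-2 + y\right)$)
$A = -19$ ($A = -5 + \frac{1}{2} \left(-28\right) = -5 - 14 = -19$)
$w = 0$ ($w = \left(32 + \left(14 + 18\right)\right) 14 \cdot 2 \left(-2 + 2\right) = \left(32 + 32\right) 14 \cdot 2 \cdot 0 = 64 \cdot 0 = 0$)
$n{\left(c,U \right)} = - \frac{5}{3} + \frac{U}{3} + \frac{c}{3}$ ($n{\left(c,U \right)} = - \frac{5}{3} + \frac{c + U}{3} = - \frac{5}{3} + \frac{U + c}{3} = - \frac{5}{3} + \left(\frac{U}{3} + \frac{c}{3}\right) = - \frac{5}{3} + \frac{U}{3} + \frac{c}{3}$)
$n{\left(A,24 \right)} + w = \left(- \frac{5}{3} + \frac{1}{3} \cdot 24 + \frac{1}{3} \left(-19\right)\right) + 0 = \left(- \frac{5}{3} + 8 - \frac{19}{3}\right) + 0 = 0 + 0 = 0$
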